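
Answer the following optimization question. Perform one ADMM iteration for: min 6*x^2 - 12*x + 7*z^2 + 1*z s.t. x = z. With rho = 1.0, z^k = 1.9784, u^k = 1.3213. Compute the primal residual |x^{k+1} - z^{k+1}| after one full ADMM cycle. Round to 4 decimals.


ADMM iteration with rho = 1.0, z^k = 1.9784, u^k = 1.3213
Step 1: x-update.
Minimize 6*x^2 - 12*x + (1.0/2)*(x - 1.9784 + 1.3213)^2
FOC: (2*6 + 1.0)*x = 12 + 1.0*(1.9784 - 1.3213)
x^{k+1} = 0.9736
Step 2: z-update.
Minimize 7*z^2 + 1*z + (1.0/2)*(0.9736 - z + 1.3213)^2
FOC: (2*7 + 1.0)*z = -1 + 1.0*(0.9736 + 1.3213)
z^{k+1} = 0.0863
Step 3: u-update.
u^{k+1} = 1.3213 + 0.9736 - 0.0863 = 2.2086
Step 4: Primal residual = |0.9736 - 0.0863| = 0.8873


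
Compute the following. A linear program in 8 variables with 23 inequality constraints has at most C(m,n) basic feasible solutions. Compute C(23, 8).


Each vertex corresponds to some choice of n active constraints out of m, so the number of vertices is at most C(m, n) = m! / (n!(m-n)!).
m = 23, n = 8
Numerator: 23 * 22 * 21 * 20 * 19 * 18 * 17 * 16
Denominator: 8! = 40320
C(23, 8) = 490314


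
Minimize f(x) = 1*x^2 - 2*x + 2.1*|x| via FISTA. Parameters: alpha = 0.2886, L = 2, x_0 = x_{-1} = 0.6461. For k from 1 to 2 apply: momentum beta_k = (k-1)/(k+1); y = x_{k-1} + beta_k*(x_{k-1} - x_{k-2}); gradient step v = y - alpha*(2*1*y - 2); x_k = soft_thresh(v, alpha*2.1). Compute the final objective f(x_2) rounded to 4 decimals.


FISTA on f(x) = 1*x^2 - 2*x + 2.1*|x|
L = 2, alpha = 0.2886
Iteration 1: beta = 0.0, y = 0.6461 + 0.0*(0.6461 - 0.6461) = 0.6461
  grad(y) = -0.7078, v = y - alpha*grad = 0.8504
  prox(v) = soft_thresh(0.8504, 0.6061) = 0.2443
Iteration 2: beta = 0.3333, y = 0.2443 + 0.3333*(0.2443 - 0.6461) = 0.1104
  grad(y) = -1.7792, v = y - alpha*grad = 0.6239
  prox(v) = soft_thresh(0.6239, 0.6061) = 0.0178
f(x_2) = 1*0.0178^2 - 2*0.0178 + 2.1*|0.0178| = 0.0021


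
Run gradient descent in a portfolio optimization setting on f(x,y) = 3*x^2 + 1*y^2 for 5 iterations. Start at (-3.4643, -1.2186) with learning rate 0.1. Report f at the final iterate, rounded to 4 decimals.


Gradient descent on f(x,y) = 3*x^2 + 1*y^2.
Starting point: (-3.4643, -1.2186), alpha = 0.1
Step 1: grad_x = 2*3*-3.4643 = -20.7858, grad_y = 2*1*-1.2186 = -2.4372
  x_1 = -3.4643 - 0.1*-20.7858 = -1.3857
  y_1 = -1.2186 - 0.1*-2.4372 = -0.9749
Step 2: grad_x = 2*3*-1.3857 = -8.3143, grad_y = 2*1*-0.9749 = -1.9498
  x_2 = -1.3857 - 0.1*-8.3143 = -0.5543
  y_2 = -0.9749 - 0.1*-1.9498 = -0.7799
Step 3: grad_x = 2*3*-0.5543 = -3.3257, grad_y = 2*1*-0.7799 = -1.5598
  x_3 = -0.5543 - 0.1*-3.3257 = -0.2217
  y_3 = -0.7799 - 0.1*-1.5598 = -0.6239
Step 4: grad_x = 2*3*-0.2217 = -1.3303, grad_y = 2*1*-0.6239 = -1.2478
  x_4 = -0.2217 - 0.1*-1.3303 = -0.0887
  y_4 = -0.6239 - 0.1*-1.2478 = -0.4991
Step 5: grad_x = 2*3*-0.0887 = -0.5321, grad_y = 2*1*-0.4991 = -0.9983
  x_5 = -0.0887 - 0.1*-0.5321 = -0.0355
  y_5 = -0.4991 - 0.1*-0.9983 = -0.3993
f(-0.0355, -0.3993) = 3*(-0.0355)^2 + 1*(-0.3993)^2 = 0.1632


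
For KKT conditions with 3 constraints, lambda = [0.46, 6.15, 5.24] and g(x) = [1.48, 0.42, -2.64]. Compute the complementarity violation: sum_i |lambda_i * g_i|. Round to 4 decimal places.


KKT complementary slackness check:
lambda_1 * g_1 = 0.46 * 1.48 = 0.6808
lambda_2 * g_2 = 6.15 * 0.42 = 2.583
lambda_3 * g_3 = 5.24 * -2.64 = -13.8336
Total violation = 0.6808 + 2.583 + 13.8336 = 17.0974


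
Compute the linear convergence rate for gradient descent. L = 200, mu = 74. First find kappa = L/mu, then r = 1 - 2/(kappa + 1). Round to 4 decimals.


Step 1: Compute the condition number.
kappa = L/mu = 200/74 = 2.7027
Step 2: Compute the convergence rate.
r = 1 - 2/(kappa + 1) = 1 - 2*mu/(L + mu) = (L - mu)/(L + mu) = 126/274 = 0.4599


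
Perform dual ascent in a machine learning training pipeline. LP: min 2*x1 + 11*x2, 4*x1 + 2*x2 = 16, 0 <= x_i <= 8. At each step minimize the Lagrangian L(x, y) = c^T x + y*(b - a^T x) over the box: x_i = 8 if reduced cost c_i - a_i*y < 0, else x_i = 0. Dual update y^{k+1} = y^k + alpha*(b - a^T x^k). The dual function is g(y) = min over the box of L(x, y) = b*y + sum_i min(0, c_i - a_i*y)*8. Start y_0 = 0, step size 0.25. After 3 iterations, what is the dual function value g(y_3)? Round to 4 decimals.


Dual ascent for LP: min 2*x1 + 11*x2, 4*x1 + 2*x2 = 16, 0 <= x_i <= 8
Step 1: y^k = 0.0, reduced costs: (2.0, 11.0)
  x^k = (0.0, 0.0), subgradient = b - a^T x = 16.0
  y^{k+1} = 0.0 + 0.25*16.0 = 4.0
Step 2: y^k = 4.0, reduced costs: (-14.0, 3.0)
  x^k = (8.0, 0.0), subgradient = b - a^T x = -16.0
  y^{k+1} = 4.0 + 0.25*-16.0 = 0.0
Step 3: y^k = 0.0, reduced costs: (2.0, 11.0)
  x^k = (0.0, 0.0), subgradient = b - a^T x = 16.0
  y^{k+1} = 0.0 + 0.25*16.0 = 4.0
Dual objective at y_3 = 4.0: reduced costs (-14.0, 3.0), box minimizer x = (8.0, 0.0)
g(y_3) = b*y + (c1 - a1*y)*x1 + (c2 - a2*y)*x2 = 16*4.0 + (-14.0)*8.0 + 3.0*0.0 = 64.0 - 112.0 + 0.0 = -48.0


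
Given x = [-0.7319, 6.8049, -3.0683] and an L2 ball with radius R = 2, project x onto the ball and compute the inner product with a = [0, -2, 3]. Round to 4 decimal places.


Step 1: Compute ||x|| (intermediates to 6 decimals).
||x|| = sqrt((-0.7319)^2 + 6.8049^2 + (-3.0683)^2) = 7.500454
Step 2: Project.
Since ||x|| > R, scale = R/||x|| = 2/7.500454 = 0.266651, proj(x) = scale * x
proj(x) = [-0.195162, 1.814533, -0.818165]
Step 3: Dot product.
a^T * proj(x) = 0*(-0.195162) - 2*1.814533 + 3*(-0.818165) = -6.0836


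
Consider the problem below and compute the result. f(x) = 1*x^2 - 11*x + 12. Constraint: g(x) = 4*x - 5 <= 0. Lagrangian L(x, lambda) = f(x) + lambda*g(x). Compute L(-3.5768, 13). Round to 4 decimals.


Step 1: Evaluate f(x).
f(-3.5768) = 1*(-3.5768)^2 - 11*(-3.5768) + 12 = 64.1383
Step 2: Evaluate g(x).
g(-3.5768) = 4*-3.5768 - 5 = -19.3072
Step 3: Compute Lagrangian.
L = 64.1383 + 13*-19.3072 = -186.8553


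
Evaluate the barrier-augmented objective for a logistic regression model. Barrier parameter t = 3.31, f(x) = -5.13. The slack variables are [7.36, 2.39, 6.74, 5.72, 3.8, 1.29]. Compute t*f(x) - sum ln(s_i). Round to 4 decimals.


Step 1: Compute log-barrier.
ln values: [1.9961, 0.8713, 1.9081, 1.744, 1.335, 0.2546]
phi = -(1.9961 + 0.8713 + 1.9081 + 1.744 + 1.335 + 0.2546) = -8.109
Step 2: Compute augmented objective.
t*f(x) = 3.31*-5.13 = -16.9803
Total = -16.9803 - 8.109 = -25.0893


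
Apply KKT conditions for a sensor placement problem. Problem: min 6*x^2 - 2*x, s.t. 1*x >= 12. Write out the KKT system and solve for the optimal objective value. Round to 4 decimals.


Step 1: Try lambda = 0 (constraint inactive).
x_unc = 2/(2*6) = 0.1667
Check: 1*0.1667 = 0.1667 < 12 -- violated!
Step 2: Constraint must be active: 1*x = 12
x* = 12/1 = 12.0
lambda = (2*6*12.0 - 2)/1 = 142.0
Step 3: Compute optimal value.
f(x*) = 6*12.0^2 - 2*12.0 = 840.0


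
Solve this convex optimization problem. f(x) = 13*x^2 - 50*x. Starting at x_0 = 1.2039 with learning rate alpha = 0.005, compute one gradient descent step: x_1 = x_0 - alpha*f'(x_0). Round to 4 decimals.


We compute the gradient at x_0 and apply the update.
f'(x) = 26*x - 50
f'(1.2039) = 26*1.2039 - 50 = -18.6986
x_1 = 1.2039 - 0.005*-18.6986 = 1.2974


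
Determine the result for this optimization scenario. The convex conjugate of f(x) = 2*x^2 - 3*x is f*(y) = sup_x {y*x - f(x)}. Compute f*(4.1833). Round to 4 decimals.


f*(y) = sup_x {y*x - a*x^2 - b*x} = sup_x {(y-b)*x - a*x^2}
FOC: (y - b) - 2a*x = 0 => x* = (y - b)/(2a)
x* = (4.1833 + 3)/(2*2) = 1.7958
f*(4.1833) = (y-b)^2/(4a) = (4.1833 + 3)^2/(4*2)
= 51.5998/8 = 6.45


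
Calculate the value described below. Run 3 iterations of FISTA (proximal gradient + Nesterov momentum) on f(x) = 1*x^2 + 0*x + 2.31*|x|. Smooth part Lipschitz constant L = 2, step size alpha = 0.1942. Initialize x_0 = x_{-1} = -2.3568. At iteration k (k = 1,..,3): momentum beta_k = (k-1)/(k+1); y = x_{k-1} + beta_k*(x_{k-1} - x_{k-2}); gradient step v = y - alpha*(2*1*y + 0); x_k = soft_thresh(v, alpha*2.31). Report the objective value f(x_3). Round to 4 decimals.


FISTA on f(x) = 1*x^2 + 0*x + 2.31*|x|
L = 2, alpha = 0.1942
Iteration 1: beta = 0.0, y = -2.3568 + 0.0*(-2.3568 + 2.3568) = -2.3568
  grad(y) = -4.7136, v = y - alpha*grad = -1.4414
  prox(v) = soft_thresh(-1.4414, 0.4486) = -0.9928
Iteration 2: beta = 0.3333, y = -0.9928 + 0.3333*(-0.9928 + 2.3568) = -0.5382
  grad(y) = -1.0763, v = y - alpha*grad = -0.3291
  prox(v) = soft_thresh(-0.3291, 0.4486) = 0.0
Iteration 3: beta = 0.5, y = 0.0 + 0.5*(0.0 + 0.9928) = 0.4964
  grad(y) = 0.9928, v = y - alpha*grad = 0.3036
  prox(v) = soft_thresh(0.3036, 0.4486) = 0.0
f(x_3) = 1*0.0^2 + 0*0.0 + 2.31*|0.0| = 0.0


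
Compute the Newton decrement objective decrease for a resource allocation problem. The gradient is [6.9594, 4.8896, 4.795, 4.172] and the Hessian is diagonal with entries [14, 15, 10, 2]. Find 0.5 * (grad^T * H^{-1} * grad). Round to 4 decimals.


Step 1: H is diagonal, so H^(-1) * g = [0.4971, 0.326, 0.4795, 2.086].
Step 2: g^T H^(-1) g = sum_i g_i^2 / H_ii
  = (6.9594)^2/14 + (4.8896)^2/15 + (4.795)^2/10 + (4.172)^2/2
  = 3.4595 + 1.5939 + 2.2992 + 8.7028 = 16.0554
Step 3: Objective decrease = 0.5 * g^T H^(-1) g = 8.0277


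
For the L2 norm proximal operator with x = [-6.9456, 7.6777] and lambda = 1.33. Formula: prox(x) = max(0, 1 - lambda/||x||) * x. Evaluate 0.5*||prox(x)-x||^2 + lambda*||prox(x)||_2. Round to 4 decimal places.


Step 1: Compute ||x||.
||x|| = 10.3532
Step 2: Compute scaling factor.
scale = max(0, 1 - 1.33/10.3532) = 0.8715
Step 3: prox(x) = [-6.0533, 6.6914]
||prox(x)|| = 9.0232
Step 4: Proximal objective.
0.5*||prox-x||^2 = 0.8845
lambda*||prox|| = 12.0009
Total = 12.8853


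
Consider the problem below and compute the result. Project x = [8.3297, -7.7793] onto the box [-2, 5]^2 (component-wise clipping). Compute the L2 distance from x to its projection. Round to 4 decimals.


Project each component onto [-2, 5].
clip(8.3297) = 5.0, clip(-7.7793) = -2.0
Projection = [5.0, -2.0]
Squared diffs: [11.0869, 33.4003]
Distance = sqrt(44.4872) = 6.6699


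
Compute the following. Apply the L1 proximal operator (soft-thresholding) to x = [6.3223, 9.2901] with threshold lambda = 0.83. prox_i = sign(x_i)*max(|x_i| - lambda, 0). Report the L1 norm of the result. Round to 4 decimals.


Soft-thresholding with lambda = 0.83:
prox(6.3223) = sign(6.3223)*max(|6.3223| - 0.83, 0) = 5.4923
prox(9.2901) = sign(9.2901)*max(|9.2901| - 0.83, 0) = 8.4601
prox(x) = [5.4923, 8.4601]
||prox(x)||_1 = 5.4923 + 8.4601 = 13.9524


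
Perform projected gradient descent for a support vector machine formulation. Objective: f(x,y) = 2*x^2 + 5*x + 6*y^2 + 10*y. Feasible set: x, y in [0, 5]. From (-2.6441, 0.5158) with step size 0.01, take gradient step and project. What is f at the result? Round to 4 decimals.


Step 1: Compute gradient at (-2.6441, 0.5158).
grad_x = 2*2*-2.6441 + 5 = -5.5764
grad_y = 2*6*0.5158 + 10 = 16.1896
Step 2: Gradient step.
x_raw = -2.6441 - 0.01*-5.5764 = -2.5883
y_raw = 0.5158 - 0.01*16.1896 = 0.3539
Step 3: Project onto [0, 5].
x_proj = clip(-2.5883) = 0.0
y_proj = clip(0.3539) = 0.3539
Step 4: Evaluate f.
f(0.0, 0.3539) = 4.2905


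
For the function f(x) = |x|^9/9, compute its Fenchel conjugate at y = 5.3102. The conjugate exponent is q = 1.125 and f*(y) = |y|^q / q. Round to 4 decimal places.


The conjugate exponent q satisfies 1/p + 1/q = 1.
p = 9, so q = 9/(9 - 1) = 1.125
|y|^q = 5.3102^1.125 = 6.5426
f*(5.3102) = 6.5426 / 1.125 = 5.8156


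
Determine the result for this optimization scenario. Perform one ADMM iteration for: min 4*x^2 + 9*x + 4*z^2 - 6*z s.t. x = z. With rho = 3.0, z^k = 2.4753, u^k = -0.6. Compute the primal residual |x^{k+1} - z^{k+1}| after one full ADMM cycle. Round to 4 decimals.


ADMM iteration with rho = 3.0, z^k = 2.4753, u^k = -0.6
Step 1: x-update.
Minimize 4*x^2 + 9*x + (3.0/2)*(x - 2.4753 - 0.6)^2
FOC: (2*4 + 3.0)*x = -9 + 3.0*(2.4753 + 0.6)
x^{k+1} = 0.0205
Step 2: z-update.
Minimize 4*z^2 - 6*z + (3.0/2)*(0.0205 - z - 0.6)^2
FOC: (2*4 + 3.0)*z = 6 + 3.0*(0.0205 - 0.6)
z^{k+1} = 0.3874
Step 3: u-update.
u^{k+1} = -0.6 + 0.0205 - 0.3874 = -0.9669
Step 4: Primal residual = |0.0205 - 0.3874| = 0.3669


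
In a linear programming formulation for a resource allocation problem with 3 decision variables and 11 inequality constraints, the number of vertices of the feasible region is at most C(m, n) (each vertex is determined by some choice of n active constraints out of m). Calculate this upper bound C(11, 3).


Each vertex corresponds to some choice of n active constraints out of m, so the number of vertices is at most C(m, n) = m! / (n!(m-n)!).
m = 11, n = 3
Numerator: 11 * 10 * 9
Denominator: 3! = 6
C(11, 3) = 165


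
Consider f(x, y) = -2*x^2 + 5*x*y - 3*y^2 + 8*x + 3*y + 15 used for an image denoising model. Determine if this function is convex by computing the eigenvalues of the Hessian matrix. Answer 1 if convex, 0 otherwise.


The Hessian of f(x,y) = -2*x^2 + 5*x*y - 3*y^2 + 8*x + 3*y + 15 is:
H = [[-4, 5], [5, -6]]
Trace = -4 - 6 = -10
Determinant = -4*-6 - (5)^2 = -1
Discriminant = (-10)^2 - 4*-1 = 104.0
Eigenvalues: lambda_1 = -10.099, lambda_2 = 0.099
The function is not convex.

0


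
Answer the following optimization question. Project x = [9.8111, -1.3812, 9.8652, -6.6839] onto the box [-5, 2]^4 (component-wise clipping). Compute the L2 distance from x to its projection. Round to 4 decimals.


Project each component onto [-5, 2].
clip(9.8111) = 2.0, clip(-1.3812) = -1.3812, clip(9.8652) = 2.0, clip(-6.6839) = -5.0
Projection = [2.0, -1.3812, 2.0, -5.0]
Squared diffs: [61.0133, 0.0, 61.8614, 2.8355]
Distance = sqrt(125.7102) = 11.2121


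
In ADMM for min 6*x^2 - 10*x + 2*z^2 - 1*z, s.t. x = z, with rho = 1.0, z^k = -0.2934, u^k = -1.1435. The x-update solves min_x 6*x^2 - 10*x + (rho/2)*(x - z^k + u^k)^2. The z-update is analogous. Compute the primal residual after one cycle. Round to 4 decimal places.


ADMM iteration with rho = 1.0, z^k = -0.2934, u^k = -1.1435
Step 1: x-update.
Minimize 6*x^2 - 10*x + (1.0/2)*(x + 0.2934 - 1.1435)^2
FOC: (2*6 + 1.0)*x = 10 + 1.0*(-0.2934 + 1.1435)
x^{k+1} = 0.8346
Step 2: z-update.
Minimize 2*z^2 - 1*z + (1.0/2)*(0.8346 - z - 1.1435)^2
FOC: (2*2 + 1.0)*z = 1 + 1.0*(0.8346 - 1.1435)
z^{k+1} = 0.1382
Step 3: u-update.
u^{k+1} = -1.1435 + 0.8346 - 0.1382 = -0.4471
Step 4: Primal residual = |0.8346 - 0.1382| = 0.6964


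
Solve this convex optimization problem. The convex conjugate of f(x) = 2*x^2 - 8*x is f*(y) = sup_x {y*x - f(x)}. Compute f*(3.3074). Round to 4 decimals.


f*(y) = sup_x {y*x - a*x^2 - b*x} = sup_x {(y-b)*x - a*x^2}
FOC: (y - b) - 2a*x = 0 => x* = (y - b)/(2a)
x* = (3.3074 + 8)/(2*2) = 2.8269
f*(3.3074) = (y-b)^2/(4a) = (3.3074 + 8)^2/(4*2)
= 127.8573/8 = 15.9822


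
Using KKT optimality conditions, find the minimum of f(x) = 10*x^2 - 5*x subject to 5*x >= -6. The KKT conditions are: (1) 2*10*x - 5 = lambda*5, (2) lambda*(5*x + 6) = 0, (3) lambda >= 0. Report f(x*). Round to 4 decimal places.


Step 1: Try lambda = 0 (constraint inactive).
Stationarity: 2*10*x - 5 = 0
x* = 5/(2*10) = 0.25
Check constraint: 5*0.25 = 1.25 >= -6 -- satisfied.
Step 2: Compute optimal value.
f(x*) = 10*0.25^2 - 5*0.25 = -0.625


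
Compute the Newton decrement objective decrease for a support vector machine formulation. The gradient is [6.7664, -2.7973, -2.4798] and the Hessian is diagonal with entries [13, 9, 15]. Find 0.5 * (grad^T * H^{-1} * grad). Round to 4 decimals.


Step 1: H is diagonal, so H^(-1) * g = [0.5205, -0.3108, -0.1653].
Step 2: g^T H^(-1) g = sum_i g_i^2 / H_ii
  = (6.7664)^2/13 + (-2.7973)^2/9 + (-2.4798)^2/15
  = 3.5219 + 0.8694 + 0.41 = 4.8013
Step 3: Objective decrease = 0.5 * g^T H^(-1) g = 2.4006


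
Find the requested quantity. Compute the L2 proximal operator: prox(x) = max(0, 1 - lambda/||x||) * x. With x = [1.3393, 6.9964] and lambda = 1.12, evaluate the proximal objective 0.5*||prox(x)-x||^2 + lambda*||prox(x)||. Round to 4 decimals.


Step 1: Compute ||x||.
||x|| = 7.1234
Step 2: Compute scaling factor.
scale = max(0, 1 - 1.12/7.1234) = 0.8428
Step 3: prox(x) = [1.1287, 5.8964]
||prox(x)|| = 6.0034
Step 4: Proximal objective.
0.5*||prox-x||^2 = 0.6272
lambda*||prox|| = 6.7238
Total = 7.351


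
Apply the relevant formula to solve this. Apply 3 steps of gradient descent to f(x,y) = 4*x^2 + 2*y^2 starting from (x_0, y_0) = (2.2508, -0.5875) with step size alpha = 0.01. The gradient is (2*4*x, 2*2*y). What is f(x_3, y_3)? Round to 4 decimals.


Gradient descent on f(x,y) = 4*x^2 + 2*y^2.
Starting point: (2.2508, -0.5875), alpha = 0.01
Step 1: grad_x = 2*4*2.2508 = 18.0064, grad_y = 2*2*-0.5875 = -2.35
  x_1 = 2.2508 - 0.01*18.0064 = 2.0707
  y_1 = -0.5875 - 0.01*-2.35 = -0.564
Step 2: grad_x = 2*4*2.0707 = 16.5659, grad_y = 2*2*-0.564 = -2.256
  x_2 = 2.0707 - 0.01*16.5659 = 1.9051
  y_2 = -0.564 - 0.01*-2.256 = -0.5414
Step 3: grad_x = 2*4*1.9051 = 15.2406, grad_y = 2*2*-0.5414 = -2.1658
  x_3 = 1.9051 - 0.01*15.2406 = 1.7527
  y_3 = -0.5414 - 0.01*-2.1658 = -0.5198
f(1.7527, -0.5198) = 4*1.7527^2 + 2*(-0.5198)^2 = 12.8278


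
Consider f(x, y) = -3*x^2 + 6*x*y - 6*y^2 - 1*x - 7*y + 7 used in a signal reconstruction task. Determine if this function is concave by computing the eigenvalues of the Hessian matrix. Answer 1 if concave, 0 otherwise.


The Hessian of f(x,y) = -3*x^2 + 6*x*y - 6*y^2 - 1*x - 7*y + 7 is:
H = [[-6, 6], [6, -12]]
Trace = -6 - 12 = -18
Determinant = -6*-12 - (6)^2 = 36
Discriminant = (-18)^2 - 4*36 = 180.0
Eigenvalues: lambda_1 = -15.7082, lambda_2 = -2.2918
The function is concave.

1


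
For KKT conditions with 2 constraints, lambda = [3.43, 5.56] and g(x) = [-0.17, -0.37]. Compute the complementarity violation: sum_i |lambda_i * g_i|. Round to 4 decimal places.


KKT complementary slackness check:
lambda_1 * g_1 = 3.43 * -0.17 = -0.5831
lambda_2 * g_2 = 5.56 * -0.37 = -2.0572
Total violation = 0.5831 + 2.0572 = 2.6403


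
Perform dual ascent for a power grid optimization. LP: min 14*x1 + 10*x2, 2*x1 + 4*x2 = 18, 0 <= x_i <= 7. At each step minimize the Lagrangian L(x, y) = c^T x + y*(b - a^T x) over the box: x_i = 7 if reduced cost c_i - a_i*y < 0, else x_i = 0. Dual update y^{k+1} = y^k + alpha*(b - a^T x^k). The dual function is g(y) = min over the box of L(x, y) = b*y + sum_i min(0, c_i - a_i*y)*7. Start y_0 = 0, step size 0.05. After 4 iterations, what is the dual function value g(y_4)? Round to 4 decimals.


Dual ascent for LP: min 14*x1 + 10*x2, 2*x1 + 4*x2 = 18, 0 <= x_i <= 7
Step 1: y^k = 0.0, reduced costs: (14.0, 10.0)
  x^k = (0.0, 0.0), subgradient = b - a^T x = 18.0
  y^{k+1} = 0.0 + 0.05*18.0 = 0.9
Step 2: y^k = 0.9, reduced costs: (12.2, 6.4)
  x^k = (0.0, 0.0), subgradient = b - a^T x = 18.0
  y^{k+1} = 0.9 + 0.05*18.0 = 1.8
Step 3: y^k = 1.8, reduced costs: (10.4, 2.8)
  x^k = (0.0, 0.0), subgradient = b - a^T x = 18.0
  y^{k+1} = 1.8 + 0.05*18.0 = 2.7
Step 4: y^k = 2.7, reduced costs: (8.6, -0.8)
  x^k = (0.0, 7.0), subgradient = b - a^T x = -10.0
  y^{k+1} = 2.7 + 0.05*-10.0 = 2.2
Dual objective at y_4 = 2.2: reduced costs (9.6, 1.2), box minimizer x = (0.0, 0.0)
g(y_4) = b*y + (c1 - a1*y)*x1 + (c2 - a2*y)*x2 = 18*2.2 + 9.6*0.0 + 1.2*0.0 = 39.6 + 0.0 + 0.0 = 39.6


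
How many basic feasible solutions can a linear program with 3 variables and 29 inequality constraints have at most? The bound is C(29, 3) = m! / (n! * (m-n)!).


Each vertex corresponds to some choice of n active constraints out of m, so the number of vertices is at most C(m, n) = m! / (n!(m-n)!).
m = 29, n = 3
Numerator: 29 * 28 * 27
Denominator: 3! = 6
C(29, 3) = 3654


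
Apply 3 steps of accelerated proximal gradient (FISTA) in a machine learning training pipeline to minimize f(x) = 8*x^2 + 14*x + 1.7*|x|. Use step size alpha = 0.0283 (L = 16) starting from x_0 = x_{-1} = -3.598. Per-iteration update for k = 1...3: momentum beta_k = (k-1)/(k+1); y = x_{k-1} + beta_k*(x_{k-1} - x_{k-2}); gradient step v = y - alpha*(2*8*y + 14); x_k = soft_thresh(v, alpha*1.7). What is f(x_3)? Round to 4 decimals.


FISTA on f(x) = 8*x^2 + 14*x + 1.7*|x|
L = 16, alpha = 0.0283
Iteration 1: beta = 0.0, y = -3.598 + 0.0*(-3.598 + 3.598) = -3.598
  grad(y) = -43.568, v = y - alpha*grad = -2.365
  prox(v) = soft_thresh(-2.365, 0.0481) = -2.3169
Iteration 2: beta = 0.3333, y = -2.3169 + 0.3333*(-2.3169 + 3.598) = -1.8899
  grad(y) = -16.2382, v = y - alpha*grad = -1.4303
  prox(v) = soft_thresh(-1.4303, 0.0481) = -1.3822
Iteration 3: beta = 0.5, y = -1.3822 + 0.5*(-1.3822 + 2.3169) = -0.9149
  grad(y) = -0.6383, v = y - alpha*grad = -0.8968
  prox(v) = soft_thresh(-0.8968, 0.0481) = -0.8487
f(x_3) = 8*(-0.8487)^2 + 14*(-0.8487) + 1.7*|-0.8487| = -4.6766


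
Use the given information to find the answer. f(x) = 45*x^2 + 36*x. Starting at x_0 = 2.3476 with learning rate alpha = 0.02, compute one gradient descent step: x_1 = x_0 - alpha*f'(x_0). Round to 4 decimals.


We compute the gradient at x_0 and apply the update.
f'(x) = 90*x + 36
f'(2.3476) = 90*2.3476 + 36 = 247.284
x_1 = 2.3476 - 0.02*247.284 = -2.5981


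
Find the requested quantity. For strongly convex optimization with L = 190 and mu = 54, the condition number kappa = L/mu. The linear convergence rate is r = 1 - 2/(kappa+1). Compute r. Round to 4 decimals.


Step 1: Compute the condition number.
kappa = L/mu = 190/54 = 3.5185
Step 2: Compute the convergence rate.
r = 1 - 2/(kappa + 1) = 1 - 2*mu/(L + mu) = (L - mu)/(L + mu) = 136/244 = 0.5574


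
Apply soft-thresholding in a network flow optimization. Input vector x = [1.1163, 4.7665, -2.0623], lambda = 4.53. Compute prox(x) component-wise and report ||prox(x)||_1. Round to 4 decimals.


Soft-thresholding with lambda = 4.53:
prox(1.1163) = sign(1.1163)*max(|1.1163| - 4.53, 0) = 0.0
prox(4.7665) = sign(4.7665)*max(|4.7665| - 4.53, 0) = 0.2365
prox(-2.0623) = sign(-2.0623)*max(|-2.0623| - 4.53, 0) = 0.0
prox(x) = [0.0, 0.2365, 0.0]
||prox(x)||_1 = 0.0 + 0.2365 + 0.0 = 0.2365


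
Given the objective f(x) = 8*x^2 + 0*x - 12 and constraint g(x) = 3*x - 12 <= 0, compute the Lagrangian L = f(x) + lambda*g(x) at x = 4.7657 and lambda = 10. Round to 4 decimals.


Step 1: Evaluate f(x).
f(4.7657) = 8*4.7657^2 + 0*4.7657 - 12 = 169.6952
Step 2: Evaluate g(x).
g(4.7657) = 3*4.7657 - 12 = 2.2971
Step 3: Compute Lagrangian.
L = 169.6952 + 10*2.2971 = 192.6662


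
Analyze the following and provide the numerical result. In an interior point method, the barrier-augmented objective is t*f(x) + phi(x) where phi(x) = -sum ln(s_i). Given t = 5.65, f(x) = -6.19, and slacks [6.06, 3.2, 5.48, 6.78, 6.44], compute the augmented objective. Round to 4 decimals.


Step 1: Compute log-barrier.
ln values: [1.8017, 1.1632, 1.7011, 1.914, 1.8625]
phi = -(1.8017 + 1.1632 + 1.7011 + 1.914 + 1.8625) = -8.4425
Step 2: Compute augmented objective.
t*f(x) = 5.65*-6.19 = -34.9735
Total = -34.9735 - 8.4425 = -43.416


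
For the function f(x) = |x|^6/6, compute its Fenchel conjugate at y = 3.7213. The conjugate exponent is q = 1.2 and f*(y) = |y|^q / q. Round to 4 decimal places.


The conjugate exponent q satisfies 1/p + 1/q = 1.
p = 6, so q = 6/(6 - 1) = 1.2
|y|^q = 3.7213^1.2 = 4.8399
f*(3.7213) = 4.8399 / 1.2 = 4.0332


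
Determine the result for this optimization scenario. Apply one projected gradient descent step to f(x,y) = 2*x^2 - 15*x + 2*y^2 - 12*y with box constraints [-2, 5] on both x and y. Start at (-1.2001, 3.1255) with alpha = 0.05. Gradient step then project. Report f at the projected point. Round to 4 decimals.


Step 1: Compute gradient at (-1.2001, 3.1255).
grad_x = 2*2*-1.2001 - 15 = -19.8004
grad_y = 2*2*3.1255 - 12 = 0.502
Step 2: Gradient step.
x_raw = -1.2001 - 0.05*-19.8004 = -0.2101
y_raw = 3.1255 - 0.05*0.502 = 3.1004
Step 3: Project onto [-2, 5].
x_proj = clip(-0.2101) = -0.2101
y_proj = clip(3.1004) = 3.1004
Step 4: Evaluate f.
f(-0.2101, 3.1004) = -14.7404


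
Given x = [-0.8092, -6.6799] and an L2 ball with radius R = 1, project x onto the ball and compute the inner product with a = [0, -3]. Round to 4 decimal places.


Step 1: Compute ||x|| (intermediates to 6 decimals).
||x|| = sqrt((-0.8092)^2 + (-6.6799)^2) = 6.728735
Step 2: Project.
Since ||x|| > R, scale = R/||x|| = 1/6.728735 = 0.148616, proj(x) = scale * x
proj(x) = [-0.12026, -0.99274]
Step 3: Dot product.
a^T * proj(x) = 0*(-0.12026) - 3*(-0.99274) = 2.9782


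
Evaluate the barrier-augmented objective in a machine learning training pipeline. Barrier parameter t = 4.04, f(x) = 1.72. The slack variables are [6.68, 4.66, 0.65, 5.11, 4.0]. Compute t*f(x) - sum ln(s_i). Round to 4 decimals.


Step 1: Compute log-barrier.
ln values: [1.8991, 1.539, -0.4308, 1.6312, 1.3863]
phi = -(1.8991 + 1.539 - 0.4308 + 1.6312 + 1.3863) = -6.0248
Step 2: Compute augmented objective.
t*f(x) = 4.04*1.72 = 6.9488
Total = 6.9488 - 6.0248 = 0.924


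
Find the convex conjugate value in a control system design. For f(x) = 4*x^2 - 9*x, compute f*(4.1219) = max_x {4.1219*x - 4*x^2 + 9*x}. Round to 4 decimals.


f*(y) = sup_x {y*x - a*x^2 - b*x} = sup_x {(y-b)*x - a*x^2}
FOC: (y - b) - 2a*x = 0 => x* = (y - b)/(2a)
x* = (4.1219 + 9)/(2*4) = 1.6402
f*(4.1219) = (y-b)^2/(4a) = (4.1219 + 9)^2/(4*4)
= 172.1843/16 = 10.7615


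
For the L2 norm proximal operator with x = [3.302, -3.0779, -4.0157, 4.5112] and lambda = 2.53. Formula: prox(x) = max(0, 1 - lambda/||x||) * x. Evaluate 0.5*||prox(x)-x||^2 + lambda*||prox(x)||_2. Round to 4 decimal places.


Step 1: Compute ||x||.
||x|| = 7.5401
Step 2: Compute scaling factor.
scale = max(0, 1 - 2.53/7.5401) = 0.6645
Step 3: prox(x) = [2.1941, -2.0451, -2.6683, 2.9975]
||prox(x)|| = 5.0101
Step 4: Proximal objective.
0.5*||prox-x||^2 = 3.2005
lambda*||prox|| = 12.6756
Total = 15.8761


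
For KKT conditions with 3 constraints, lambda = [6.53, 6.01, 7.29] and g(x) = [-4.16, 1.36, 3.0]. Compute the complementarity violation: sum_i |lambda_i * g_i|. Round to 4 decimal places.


KKT complementary slackness check:
lambda_1 * g_1 = 6.53 * -4.16 = -27.1648
lambda_2 * g_2 = 6.01 * 1.36 = 8.1736
lambda_3 * g_3 = 7.29 * 3.0 = 21.87
Total violation = 27.1648 + 8.1736 + 21.87 = 57.2084


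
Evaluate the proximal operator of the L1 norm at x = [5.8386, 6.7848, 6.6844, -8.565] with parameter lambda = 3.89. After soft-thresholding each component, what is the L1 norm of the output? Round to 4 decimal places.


Soft-thresholding with lambda = 3.89:
prox(5.8386) = sign(5.8386)*max(|5.8386| - 3.89, 0) = 1.9486
prox(6.7848) = sign(6.7848)*max(|6.7848| - 3.89, 0) = 2.8948
prox(6.6844) = sign(6.6844)*max(|6.6844| - 3.89, 0) = 2.7944
prox(-8.565) = sign(-8.565)*max(|-8.565| - 3.89, 0) = -4.675
prox(x) = [1.9486, 2.8948, 2.7944, -4.675]
||prox(x)||_1 = 1.9486 + 2.8948 + 2.7944 + 4.675 = 12.3128


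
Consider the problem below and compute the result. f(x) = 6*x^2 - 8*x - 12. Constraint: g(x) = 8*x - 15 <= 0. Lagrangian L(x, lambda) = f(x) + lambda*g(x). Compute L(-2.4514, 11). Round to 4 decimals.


Step 1: Evaluate f(x).
f(-2.4514) = 6*(-2.4514)^2 - 8*(-2.4514) - 12 = 43.6674
Step 2: Evaluate g(x).
g(-2.4514) = 8*-2.4514 - 15 = -34.6112
Step 3: Compute Lagrangian.
L = 43.6674 + 11*-34.6112 = -337.0558


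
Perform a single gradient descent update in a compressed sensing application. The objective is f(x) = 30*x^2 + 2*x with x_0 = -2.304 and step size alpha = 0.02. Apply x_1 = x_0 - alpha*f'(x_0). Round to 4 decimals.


We compute the gradient at x_0 and apply the update.
f'(x) = 60*x + 2
f'(-2.304) = 60*-2.304 + 2 = -136.24
x_1 = -2.304 - 0.02*-136.24 = 0.4208


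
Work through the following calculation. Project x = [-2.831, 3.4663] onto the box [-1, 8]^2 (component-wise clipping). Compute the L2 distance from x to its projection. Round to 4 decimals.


Project each component onto [-1, 8].
clip(-2.831) = -1.0, clip(3.4663) = 3.4663
Projection = [-1.0, 3.4663]
Squared diffs: [3.3526, 0.0]
Distance = sqrt(3.3526) = 1.831


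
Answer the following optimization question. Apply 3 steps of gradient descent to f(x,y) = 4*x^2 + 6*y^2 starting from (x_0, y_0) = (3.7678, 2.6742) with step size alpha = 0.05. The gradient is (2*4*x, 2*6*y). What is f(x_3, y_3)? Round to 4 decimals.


Gradient descent on f(x,y) = 4*x^2 + 6*y^2.
Starting point: (3.7678, 2.6742), alpha = 0.05
Step 1: grad_x = 2*4*3.7678 = 30.1424, grad_y = 2*6*2.6742 = 32.0904
  x_1 = 3.7678 - 0.05*30.1424 = 2.2607
  y_1 = 2.6742 - 0.05*32.0904 = 1.0697
Step 2: grad_x = 2*4*2.2607 = 18.0854, grad_y = 2*6*1.0697 = 12.8362
  x_2 = 2.2607 - 0.05*18.0854 = 1.3564
  y_2 = 1.0697 - 0.05*12.8362 = 0.4279
Step 3: grad_x = 2*4*1.3564 = 10.8513, grad_y = 2*6*0.4279 = 5.1345
  x_3 = 1.3564 - 0.05*10.8513 = 0.8138
  y_3 = 0.4279 - 0.05*5.1345 = 0.1711
f(0.8138, 0.1711) = 4*0.8138^2 + 6*0.1711^2 = 2.8251


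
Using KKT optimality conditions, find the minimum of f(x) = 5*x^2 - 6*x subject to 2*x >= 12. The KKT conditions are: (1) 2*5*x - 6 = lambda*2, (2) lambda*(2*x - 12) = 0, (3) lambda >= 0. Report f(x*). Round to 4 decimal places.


Step 1: Try lambda = 0 (constraint inactive).
x_unc = 6/(2*5) = 0.6
Check: 2*0.6 = 1.2 < 12 -- violated!
Step 2: Constraint must be active: 2*x = 12
x* = 12/2 = 6.0
lambda = (2*5*6.0 - 6)/2 = 27.0
Step 3: Compute optimal value.
f(x*) = 5*6.0^2 - 6*6.0 = 144.0


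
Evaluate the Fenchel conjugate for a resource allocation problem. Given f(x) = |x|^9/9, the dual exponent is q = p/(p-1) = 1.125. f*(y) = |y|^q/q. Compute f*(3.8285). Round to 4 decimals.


The conjugate exponent q satisfies 1/p + 1/q = 1.
p = 9, so q = 9/(9 - 1) = 1.125
|y|^q = 3.8285^1.125 = 4.528
f*(3.8285) = 4.528 / 1.125 = 4.0249


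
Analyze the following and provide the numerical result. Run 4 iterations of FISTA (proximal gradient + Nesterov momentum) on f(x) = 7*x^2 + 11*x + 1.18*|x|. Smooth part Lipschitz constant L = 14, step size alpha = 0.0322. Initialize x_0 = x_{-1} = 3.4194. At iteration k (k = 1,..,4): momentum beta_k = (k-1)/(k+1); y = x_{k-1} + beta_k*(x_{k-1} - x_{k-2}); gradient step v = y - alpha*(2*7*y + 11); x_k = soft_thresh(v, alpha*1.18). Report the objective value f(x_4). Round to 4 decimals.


FISTA on f(x) = 7*x^2 + 11*x + 1.18*|x|
L = 14, alpha = 0.0322
Iteration 1: beta = 0.0, y = 3.4194 + 0.0*(3.4194 - 3.4194) = 3.4194
  grad(y) = 58.8716, v = y - alpha*grad = 1.5237
  prox(v) = soft_thresh(1.5237, 0.038) = 1.4857
Iteration 2: beta = 0.3333, y = 1.4857 + 0.3333*(1.4857 - 3.4194) = 0.8412
  grad(y) = 22.7766, v = y - alpha*grad = 0.1078
  prox(v) = soft_thresh(0.1078, 0.038) = 0.0698
Iteration 3: beta = 0.5, y = 0.0698 + 0.5*(0.0698 - 1.4857) = -0.6382
  grad(y) = 2.0653, v = y - alpha*grad = -0.7047
  prox(v) = soft_thresh(-0.7047, 0.038) = -0.6667
Iteration 4: beta = 0.6, y = -0.6667 + 0.6*(-0.6667 - 0.0698) = -1.1086
  grad(y) = -4.5203, v = y - alpha*grad = -0.963
  prox(v) = soft_thresh(-0.963, 0.038) = -0.925
f(x_4) = 7*(-0.925)^2 + 11*(-0.925) + 1.18*|-0.925| = -3.094


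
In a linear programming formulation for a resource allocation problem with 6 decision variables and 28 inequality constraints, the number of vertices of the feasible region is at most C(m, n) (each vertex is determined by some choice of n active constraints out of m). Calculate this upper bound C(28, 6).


Each vertex corresponds to some choice of n active constraints out of m, so the number of vertices is at most C(m, n) = m! / (n!(m-n)!).
m = 28, n = 6
Numerator: 28 * 27 * 26 * 25 * 24 * 23
Denominator: 6! = 720
C(28, 6) = 376740


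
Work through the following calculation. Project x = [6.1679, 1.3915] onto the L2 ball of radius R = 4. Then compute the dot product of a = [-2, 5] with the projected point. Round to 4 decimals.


Step 1: Compute ||x|| (intermediates to 6 decimals).
||x|| = sqrt(6.1679^2 + 1.3915^2) = 6.322916
Step 2: Project.
Since ||x|| > R, scale = R/||x|| = 4/6.322916 = 0.63262, proj(x) = scale * x
proj(x) = [3.901937, 0.880291]
Step 3: Dot product.
a^T * proj(x) = -2*3.901937 + 5*0.880291 = -3.4024


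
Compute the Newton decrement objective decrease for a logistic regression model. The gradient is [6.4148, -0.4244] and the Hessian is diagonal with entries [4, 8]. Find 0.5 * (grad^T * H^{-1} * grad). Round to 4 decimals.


Step 1: H is diagonal, so H^(-1) * g = [1.6037, -0.0531].
Step 2: g^T H^(-1) g = sum_i g_i^2 / H_ii
  = (6.4148)^2/4 + (-0.4244)^2/8
  = 10.2874 + 0.0225 = 10.3099
Step 3: Objective decrease = 0.5 * g^T H^(-1) g = 5.155


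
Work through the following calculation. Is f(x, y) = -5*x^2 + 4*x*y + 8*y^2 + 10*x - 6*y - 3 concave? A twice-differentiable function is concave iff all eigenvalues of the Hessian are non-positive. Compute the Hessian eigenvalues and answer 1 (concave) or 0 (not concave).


The Hessian of f(x,y) = -5*x^2 + 4*x*y + 8*y^2 + 10*x - 6*y - 3 is:
H = [[-10, 4], [4, 16]]
Trace = -10 + 16 = 6
Determinant = -10*16 - (4)^2 = -176
Discriminant = (6)^2 - 4*-176 = 740.0
Eigenvalues: lambda_1 = -10.6015, lambda_2 = 16.6015
The function is not concave.

0


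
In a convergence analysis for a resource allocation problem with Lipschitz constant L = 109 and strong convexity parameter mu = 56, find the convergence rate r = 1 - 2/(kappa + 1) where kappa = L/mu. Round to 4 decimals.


Step 1: Compute the condition number.
kappa = L/mu = 109/56 = 1.9464
Step 2: Compute the convergence rate.
r = 1 - 2/(kappa + 1) = 1 - 2*mu/(L + mu) = (L - mu)/(L + mu) = 53/165 = 0.3212


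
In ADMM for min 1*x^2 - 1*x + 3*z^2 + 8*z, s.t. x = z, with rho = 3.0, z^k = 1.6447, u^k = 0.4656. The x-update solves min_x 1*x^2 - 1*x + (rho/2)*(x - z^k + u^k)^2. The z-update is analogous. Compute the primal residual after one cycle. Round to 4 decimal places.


ADMM iteration with rho = 3.0, z^k = 1.6447, u^k = 0.4656
Step 1: x-update.
Minimize 1*x^2 - 1*x + (3.0/2)*(x - 1.6447 + 0.4656)^2
FOC: (2*1 + 3.0)*x = 1 + 3.0*(1.6447 - 0.4656)
x^{k+1} = 0.9075
Step 2: z-update.
Minimize 3*z^2 + 8*z + (3.0/2)*(0.9075 - z + 0.4656)^2
FOC: (2*3 + 3.0)*z = -8 + 3.0*(0.9075 + 0.4656)
z^{k+1} = -0.4312
Step 3: u-update.
u^{k+1} = 0.4656 + 0.9075 + 0.4312 = 1.8043
Step 4: Primal residual = |0.9075 + 0.4312| = 1.3387


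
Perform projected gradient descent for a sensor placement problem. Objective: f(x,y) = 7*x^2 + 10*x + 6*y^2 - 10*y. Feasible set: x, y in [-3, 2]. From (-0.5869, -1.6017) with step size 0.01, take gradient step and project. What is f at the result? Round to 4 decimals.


Step 1: Compute gradient at (-0.5869, -1.6017).
grad_x = 2*7*-0.5869 + 10 = 1.7834
grad_y = 2*6*-1.6017 - 10 = -29.2204
Step 2: Gradient step.
x_raw = -0.5869 - 0.01*1.7834 = -0.6047
y_raw = -1.6017 - 0.01*-29.2204 = -1.3095
Step 3: Project onto [-3, 2].
x_proj = clip(-0.6047) = -0.6047
y_proj = clip(-1.3095) = -1.3095
Step 4: Evaluate f.
f(-0.6047, -1.3095) = 19.8962


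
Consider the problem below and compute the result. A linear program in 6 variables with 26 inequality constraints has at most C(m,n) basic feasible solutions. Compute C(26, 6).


Each vertex corresponds to some choice of n active constraints out of m, so the number of vertices is at most C(m, n) = m! / (n!(m-n)!).
m = 26, n = 6
Numerator: 26 * 25 * 24 * 23 * 22 * 21
Denominator: 6! = 720
C(26, 6) = 230230


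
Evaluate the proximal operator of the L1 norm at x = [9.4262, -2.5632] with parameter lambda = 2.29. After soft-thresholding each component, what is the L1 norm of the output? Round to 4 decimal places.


Soft-thresholding with lambda = 2.29:
prox(9.4262) = sign(9.4262)*max(|9.4262| - 2.29, 0) = 7.1362
prox(-2.5632) = sign(-2.5632)*max(|-2.5632| - 2.29, 0) = -0.2732
prox(x) = [7.1362, -0.2732]
||prox(x)||_1 = 7.1362 + 0.2732 = 7.4094


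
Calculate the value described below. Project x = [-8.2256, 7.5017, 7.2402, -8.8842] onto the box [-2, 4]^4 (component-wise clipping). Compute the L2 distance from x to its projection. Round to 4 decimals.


Project each component onto [-2, 4].
clip(-8.2256) = -2.0, clip(7.5017) = 4.0, clip(7.2402) = 4.0, clip(-8.8842) = -2.0
Projection = [-2.0, 4.0, 4.0, -2.0]
Squared diffs: [38.7581, 12.2619, 10.4989, 47.3922]
Distance = sqrt(108.9111) = 10.436


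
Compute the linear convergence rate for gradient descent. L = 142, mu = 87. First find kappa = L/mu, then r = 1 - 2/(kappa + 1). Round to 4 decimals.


Step 1: Compute the condition number.
kappa = L/mu = 142/87 = 1.6322
Step 2: Compute the convergence rate.
r = 1 - 2/(kappa + 1) = 1 - 2*mu/(L + mu) = (L - mu)/(L + mu) = 55/229 = 0.2402


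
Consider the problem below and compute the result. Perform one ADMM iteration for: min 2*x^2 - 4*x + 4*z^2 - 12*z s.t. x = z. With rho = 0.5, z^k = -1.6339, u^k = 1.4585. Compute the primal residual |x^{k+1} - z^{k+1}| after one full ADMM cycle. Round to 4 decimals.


ADMM iteration with rho = 0.5, z^k = -1.6339, u^k = 1.4585
Step 1: x-update.
Minimize 2*x^2 - 4*x + (0.5/2)*(x + 1.6339 + 1.4585)^2
FOC: (2*2 + 0.5)*x = 4 + 0.5*(-1.6339 - 1.4585)
x^{k+1} = 0.5453
Step 2: z-update.
Minimize 4*z^2 - 12*z + (0.5/2)*(0.5453 - z + 1.4585)^2
FOC: (2*4 + 0.5)*z = 12 + 0.5*(0.5453 + 1.4585)
z^{k+1} = 1.5296
Step 3: u-update.
u^{k+1} = 1.4585 + 0.5453 - 1.5296 = 0.4742
Step 4: Primal residual = |0.5453 - 1.5296| = 0.9843


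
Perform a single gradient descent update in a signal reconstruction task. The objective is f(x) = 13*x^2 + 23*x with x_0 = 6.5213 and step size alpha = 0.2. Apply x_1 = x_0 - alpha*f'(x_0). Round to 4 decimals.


We compute the gradient at x_0 and apply the update.
f'(x) = 26*x + 23
f'(6.5213) = 26*6.5213 + 23 = 192.5538
x_1 = 6.5213 - 0.2*192.5538 = -31.9895


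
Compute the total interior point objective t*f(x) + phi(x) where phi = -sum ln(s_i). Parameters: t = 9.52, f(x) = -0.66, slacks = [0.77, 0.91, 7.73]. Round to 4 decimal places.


Step 1: Compute log-barrier.
ln values: [-0.2614, -0.0943, 2.0451]
phi = -(-0.2614 - 0.0943 + 2.0451) = -1.6894
Step 2: Compute augmented objective.
t*f(x) = 9.52*-0.66 = -6.2832
Total = -6.2832 - 1.6894 = -7.9726


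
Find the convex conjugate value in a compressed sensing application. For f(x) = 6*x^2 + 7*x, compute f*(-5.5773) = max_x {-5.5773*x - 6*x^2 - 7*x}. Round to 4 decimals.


f*(y) = sup_x {y*x - a*x^2 - b*x} = sup_x {(y-b)*x - a*x^2}
FOC: (y - b) - 2a*x = 0 => x* = (y - b)/(2a)
x* = (-5.5773 - 7)/(2*6) = -1.0481
f*(-5.5773) = (y-b)^2/(4a) = (-5.5773 - 7)^2/(4*6)
= 158.1885/24 = 6.5912


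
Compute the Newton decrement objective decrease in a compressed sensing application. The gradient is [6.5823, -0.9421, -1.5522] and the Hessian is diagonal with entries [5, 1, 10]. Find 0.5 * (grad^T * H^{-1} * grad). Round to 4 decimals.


Step 1: H is diagonal, so H^(-1) * g = [1.3165, -0.9421, -0.1552].
Step 2: g^T H^(-1) g = sum_i g_i^2 / H_ii
  = (6.5823)^2/5 + (-0.9421)^2/1 + (-1.5522)^2/10
  = 8.6653 + 0.8876 + 0.2409 = 9.7938
Step 3: Objective decrease = 0.5 * g^T H^(-1) g = 4.8969


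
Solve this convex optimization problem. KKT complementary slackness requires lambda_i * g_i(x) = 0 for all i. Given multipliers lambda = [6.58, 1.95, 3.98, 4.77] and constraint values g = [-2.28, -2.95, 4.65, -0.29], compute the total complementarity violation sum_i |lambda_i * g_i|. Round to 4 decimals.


KKT complementary slackness check:
lambda_1 * g_1 = 6.58 * -2.28 = -15.0024
lambda_2 * g_2 = 1.95 * -2.95 = -5.7525
lambda_3 * g_3 = 3.98 * 4.65 = 18.507
lambda_4 * g_4 = 4.77 * -0.29 = -1.3833
Total violation = 15.0024 + 5.7525 + 18.507 + 1.3833 = 40.6452


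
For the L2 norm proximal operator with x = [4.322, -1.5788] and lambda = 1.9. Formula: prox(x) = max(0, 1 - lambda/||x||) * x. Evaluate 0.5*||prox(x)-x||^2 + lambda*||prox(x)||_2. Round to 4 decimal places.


Step 1: Compute ||x||.
||x|| = 4.6013
Step 2: Compute scaling factor.
scale = max(0, 1 - 1.9/4.6013) = 0.5871
Step 3: prox(x) = [2.5373, -0.9269]
||prox(x)|| = 2.7013
Step 4: Proximal objective.
0.5*||prox-x||^2 = 1.805
lambda*||prox|| = 5.1325
Total = 6.9375


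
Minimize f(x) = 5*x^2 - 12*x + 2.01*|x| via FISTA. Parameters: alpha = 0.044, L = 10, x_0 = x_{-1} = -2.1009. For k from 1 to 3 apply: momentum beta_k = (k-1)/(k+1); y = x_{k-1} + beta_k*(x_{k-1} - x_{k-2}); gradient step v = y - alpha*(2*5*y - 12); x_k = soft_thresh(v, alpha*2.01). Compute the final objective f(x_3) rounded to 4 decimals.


FISTA on f(x) = 5*x^2 - 12*x + 2.01*|x|
L = 10, alpha = 0.044
Iteration 1: beta = 0.0, y = -2.1009 + 0.0*(-2.1009 + 2.1009) = -2.1009
  grad(y) = -33.009, v = y - alpha*grad = -0.6485
  prox(v) = soft_thresh(-0.6485, 0.0884) = -0.5601
Iteration 2: beta = 0.3333, y = -0.5601 + 0.3333*(-0.5601 + 2.1009) = -0.0465
  grad(y) = -12.4645, v = y - alpha*grad = 0.502
  prox(v) = soft_thresh(0.502, 0.0884) = 0.4135
Iteration 3: beta = 0.5, y = 0.4135 + 0.5*(0.4135 + 0.5601) = 0.9004
  grad(y) = -2.9965, v = y - alpha*grad = 1.0322
  prox(v) = soft_thresh(1.0322, 0.0884) = 0.9438
f(x_3) = 5*0.9438^2 - 12*0.9438 + 2.01*|0.9438| = -4.9747
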